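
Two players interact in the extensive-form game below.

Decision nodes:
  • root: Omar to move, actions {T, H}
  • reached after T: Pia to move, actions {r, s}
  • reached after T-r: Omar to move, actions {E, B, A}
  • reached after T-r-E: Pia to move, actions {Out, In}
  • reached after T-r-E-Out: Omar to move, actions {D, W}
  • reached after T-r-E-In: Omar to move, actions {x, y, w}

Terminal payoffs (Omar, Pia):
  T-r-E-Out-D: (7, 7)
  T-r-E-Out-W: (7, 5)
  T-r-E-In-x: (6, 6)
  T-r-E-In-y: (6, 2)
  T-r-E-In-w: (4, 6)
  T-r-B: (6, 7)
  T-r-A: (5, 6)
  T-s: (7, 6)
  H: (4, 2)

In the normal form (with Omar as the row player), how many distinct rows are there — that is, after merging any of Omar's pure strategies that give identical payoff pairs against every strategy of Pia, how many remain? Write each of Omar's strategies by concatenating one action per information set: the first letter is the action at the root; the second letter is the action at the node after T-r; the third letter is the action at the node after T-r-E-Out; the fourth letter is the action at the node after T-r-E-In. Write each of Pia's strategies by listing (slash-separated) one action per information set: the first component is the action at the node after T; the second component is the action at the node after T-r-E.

Omar has 36 pure strategies: TEDx, TEDy, TEDw, TEWx, TEWy, TEWw, TBDx, TBDy, TBDw, TBWx, TBWy, TBWw, TADx, TADy, TADw, TAWx, TAWy, TAWw, HEDx, HEDy, HEDw, HEWx, HEWy, HEWw, HBDx, HBDy, HBDw, HBWx, HBWy, HBWw, HADx, HADy, HADw, HAWx, HAWy, HAWw. Columns: r/Out, r/In, s/Out, s/In.
{TEDx} → row (7,7) (6,6) (7,6) (7,6)
{TEDy} → row (7,7) (6,2) (7,6) (7,6)
{TEDw} → row (7,7) (4,6) (7,6) (7,6)
{TEWx} → row (7,5) (6,6) (7,6) (7,6)
{TEWy} → row (7,5) (6,2) (7,6) (7,6)
{TEWw} → row (7,5) (4,6) (7,6) (7,6)
{TBDx, TBDy, TBDw, TBWx, TBWy, TBWw} → row (6,7) (6,7) (7,6) (7,6)
{TADx, TADy, TADw, TAWx, TAWy, TAWw} → row (5,6) (5,6) (7,6) (7,6)
{HEDx, HEDy, HEDw, HEWx, HEWy, HEWw, HBDx, HBDy, HBDw, HBWx, HBWy, HBWw, HADx, HADy, HADw, HAWx, HAWy, HAWw} → row (4,2) (4,2) (4,2) (4,2)
That's 9 distinct rows out of 36 strategies.

9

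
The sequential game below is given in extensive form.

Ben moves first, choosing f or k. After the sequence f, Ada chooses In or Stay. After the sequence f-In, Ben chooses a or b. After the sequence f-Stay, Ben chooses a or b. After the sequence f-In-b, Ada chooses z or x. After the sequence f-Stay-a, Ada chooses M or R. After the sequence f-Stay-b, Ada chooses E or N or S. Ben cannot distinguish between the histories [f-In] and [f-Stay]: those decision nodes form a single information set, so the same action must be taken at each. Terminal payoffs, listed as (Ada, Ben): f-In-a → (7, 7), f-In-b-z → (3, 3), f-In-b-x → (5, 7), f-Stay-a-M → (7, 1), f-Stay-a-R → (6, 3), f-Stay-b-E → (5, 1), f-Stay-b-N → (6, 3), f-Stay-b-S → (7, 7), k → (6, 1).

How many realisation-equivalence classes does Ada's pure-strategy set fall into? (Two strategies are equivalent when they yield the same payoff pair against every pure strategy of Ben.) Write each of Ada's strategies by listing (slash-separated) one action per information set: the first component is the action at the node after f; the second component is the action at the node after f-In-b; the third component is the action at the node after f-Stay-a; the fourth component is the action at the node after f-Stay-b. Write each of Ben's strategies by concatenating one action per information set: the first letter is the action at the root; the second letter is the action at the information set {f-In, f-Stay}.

Ada has 24 pure strategies: In/z/M/E, In/z/M/N, In/z/M/S, In/z/R/E, In/z/R/N, In/z/R/S, In/x/M/E, In/x/M/N, In/x/M/S, In/x/R/E, In/x/R/N, In/x/R/S, Stay/z/M/E, Stay/z/M/N, Stay/z/M/S, Stay/z/R/E, Stay/z/R/N, Stay/z/R/S, Stay/x/M/E, Stay/x/M/N, Stay/x/M/S, Stay/x/R/E, Stay/x/R/N, Stay/x/R/S. Columns: fa, fb, ka, kb.
{In/z/M/E, In/z/M/N, In/z/M/S, In/z/R/E, In/z/R/N, In/z/R/S} → row (7,7) (3,3) (6,1) (6,1)
{In/x/M/E, In/x/M/N, In/x/M/S, In/x/R/E, In/x/R/N, In/x/R/S} → row (7,7) (5,7) (6,1) (6,1)
{Stay/z/M/E, Stay/x/M/E} → row (7,1) (5,1) (6,1) (6,1)
{Stay/z/M/N, Stay/x/M/N} → row (7,1) (6,3) (6,1) (6,1)
{Stay/z/M/S, Stay/x/M/S} → row (7,1) (7,7) (6,1) (6,1)
{Stay/z/R/E, Stay/x/R/E} → row (6,3) (5,1) (6,1) (6,1)
{Stay/z/R/N, Stay/x/R/N} → row (6,3) (6,3) (6,1) (6,1)
{Stay/z/R/S, Stay/x/R/S} → row (6,3) (7,7) (6,1) (6,1)
That's 8 distinct rows out of 24 strategies.

8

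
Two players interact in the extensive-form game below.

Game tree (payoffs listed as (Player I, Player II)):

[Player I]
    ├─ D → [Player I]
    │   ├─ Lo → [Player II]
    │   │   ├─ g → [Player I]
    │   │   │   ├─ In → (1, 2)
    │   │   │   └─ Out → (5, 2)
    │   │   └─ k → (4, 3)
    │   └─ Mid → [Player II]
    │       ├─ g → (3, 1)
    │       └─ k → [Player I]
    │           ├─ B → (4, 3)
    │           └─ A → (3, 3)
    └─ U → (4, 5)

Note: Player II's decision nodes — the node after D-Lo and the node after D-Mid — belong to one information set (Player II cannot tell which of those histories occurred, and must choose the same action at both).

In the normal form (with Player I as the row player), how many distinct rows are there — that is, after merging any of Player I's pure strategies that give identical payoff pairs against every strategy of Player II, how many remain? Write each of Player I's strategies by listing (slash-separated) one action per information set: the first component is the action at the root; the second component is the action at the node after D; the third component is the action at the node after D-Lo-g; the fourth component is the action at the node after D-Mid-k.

Player I has 16 pure strategies: D/Lo/In/B, D/Lo/In/A, D/Lo/Out/B, D/Lo/Out/A, D/Mid/In/B, D/Mid/In/A, D/Mid/Out/B, D/Mid/Out/A, U/Lo/In/B, U/Lo/In/A, U/Lo/Out/B, U/Lo/Out/A, U/Mid/In/B, U/Mid/In/A, U/Mid/Out/B, U/Mid/Out/A. Columns: g, k.
{D/Lo/In/B, D/Lo/In/A} → row (1,2) (4,3)
{D/Lo/Out/B, D/Lo/Out/A} → row (5,2) (4,3)
{D/Mid/In/B, D/Mid/Out/B} → row (3,1) (4,3)
{D/Mid/In/A, D/Mid/Out/A} → row (3,1) (3,3)
{U/Lo/In/B, U/Lo/In/A, U/Lo/Out/B, U/Lo/Out/A, U/Mid/In/B, U/Mid/In/A, U/Mid/Out/B, U/Mid/Out/A} → row (4,5) (4,5)
That's 5 distinct rows out of 16 strategies.

5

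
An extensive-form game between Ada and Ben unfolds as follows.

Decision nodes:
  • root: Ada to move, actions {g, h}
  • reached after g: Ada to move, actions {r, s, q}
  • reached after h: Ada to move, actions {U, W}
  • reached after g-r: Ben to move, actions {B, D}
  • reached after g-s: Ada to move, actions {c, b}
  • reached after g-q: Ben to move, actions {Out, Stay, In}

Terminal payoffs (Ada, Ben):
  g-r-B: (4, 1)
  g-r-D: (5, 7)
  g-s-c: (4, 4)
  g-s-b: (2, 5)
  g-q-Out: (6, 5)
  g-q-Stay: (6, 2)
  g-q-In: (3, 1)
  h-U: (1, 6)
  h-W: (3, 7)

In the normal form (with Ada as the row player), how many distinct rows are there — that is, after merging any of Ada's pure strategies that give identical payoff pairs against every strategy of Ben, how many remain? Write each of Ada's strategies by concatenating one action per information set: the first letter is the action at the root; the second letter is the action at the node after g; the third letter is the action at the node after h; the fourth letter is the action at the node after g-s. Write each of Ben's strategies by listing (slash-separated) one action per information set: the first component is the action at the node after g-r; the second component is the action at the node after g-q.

Ada has 24 pure strategies: grUc, grUb, grWc, grWb, gsUc, gsUb, gsWc, gsWb, gqUc, gqUb, gqWc, gqWb, hrUc, hrUb, hrWc, hrWb, hsUc, hsUb, hsWc, hsWb, hqUc, hqUb, hqWc, hqWb. Columns: B/Out, B/Stay, B/In, D/Out, D/Stay, D/In.
{grUc, grUb, grWc, grWb} → row (4,1) (4,1) (4,1) (5,7) (5,7) (5,7)
{gsUc, gsWc} → row (4,4) (4,4) (4,4) (4,4) (4,4) (4,4)
{gsUb, gsWb} → row (2,5) (2,5) (2,5) (2,5) (2,5) (2,5)
{gqUc, gqUb, gqWc, gqWb} → row (6,5) (6,2) (3,1) (6,5) (6,2) (3,1)
{hrUc, hrUb, hsUc, hsUb, hqUc, hqUb} → row (1,6) (1,6) (1,6) (1,6) (1,6) (1,6)
{hrWc, hrWb, hsWc, hsWb, hqWc, hqWb} → row (3,7) (3,7) (3,7) (3,7) (3,7) (3,7)
That's 6 distinct rows out of 24 strategies.

6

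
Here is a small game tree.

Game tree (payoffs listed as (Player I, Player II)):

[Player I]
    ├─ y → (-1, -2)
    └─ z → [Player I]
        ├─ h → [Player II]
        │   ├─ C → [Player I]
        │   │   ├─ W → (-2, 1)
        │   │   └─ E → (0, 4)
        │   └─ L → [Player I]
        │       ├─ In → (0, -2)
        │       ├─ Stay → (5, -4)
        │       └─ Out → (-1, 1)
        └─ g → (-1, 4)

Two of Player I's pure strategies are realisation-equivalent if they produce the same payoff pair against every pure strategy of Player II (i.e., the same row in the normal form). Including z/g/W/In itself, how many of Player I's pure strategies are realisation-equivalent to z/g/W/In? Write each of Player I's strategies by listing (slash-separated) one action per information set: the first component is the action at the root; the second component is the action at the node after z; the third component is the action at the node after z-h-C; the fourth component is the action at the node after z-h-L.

6

Row for z/g/W/In (columns C, L): (-1,4) (-1,4).
Under z/g/W/In, Player I's choice at the node after z-h-C and at the node after z-h-L can never be reached regardless of what Player II does, so varying those choices leaves every outcome unchanged.
Holding the reachable choices fixed and varying the unreachable ones freely already gives 2 × 3 = 6 equivalent strategies.
No other strategy reproduces this row, so those 6 are the full class: z/g/W/In, z/g/W/Stay, z/g/W/Out, z/g/E/In, z/g/E/Stay, z/g/E/Out.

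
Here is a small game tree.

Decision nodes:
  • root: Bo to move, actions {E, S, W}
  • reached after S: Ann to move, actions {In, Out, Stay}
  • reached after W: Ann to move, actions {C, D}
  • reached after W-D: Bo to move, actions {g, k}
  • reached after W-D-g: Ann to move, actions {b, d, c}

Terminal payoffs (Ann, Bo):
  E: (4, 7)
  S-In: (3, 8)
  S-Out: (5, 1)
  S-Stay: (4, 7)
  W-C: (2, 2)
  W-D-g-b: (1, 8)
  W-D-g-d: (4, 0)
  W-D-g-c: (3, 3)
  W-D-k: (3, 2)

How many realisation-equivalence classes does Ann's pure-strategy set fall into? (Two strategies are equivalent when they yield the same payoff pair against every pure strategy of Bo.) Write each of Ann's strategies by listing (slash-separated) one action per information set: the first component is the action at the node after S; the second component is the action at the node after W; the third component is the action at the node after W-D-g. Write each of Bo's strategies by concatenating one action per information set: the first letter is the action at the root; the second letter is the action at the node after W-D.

12

Ann has 18 pure strategies: In/C/b, In/C/d, In/C/c, In/D/b, In/D/d, In/D/c, Out/C/b, Out/C/d, Out/C/c, Out/D/b, Out/D/d, Out/D/c, Stay/C/b, Stay/C/d, Stay/C/c, Stay/D/b, Stay/D/d, Stay/D/c. Columns: Eg, Ek, Sg, Sk, Wg, Wk.
{In/C/b, In/C/d, In/C/c} → row (4,7) (4,7) (3,8) (3,8) (2,2) (2,2)
{In/D/b} → row (4,7) (4,7) (3,8) (3,8) (1,8) (3,2)
{In/D/d} → row (4,7) (4,7) (3,8) (3,8) (4,0) (3,2)
{In/D/c} → row (4,7) (4,7) (3,8) (3,8) (3,3) (3,2)
{Out/C/b, Out/C/d, Out/C/c} → row (4,7) (4,7) (5,1) (5,1) (2,2) (2,2)
{Out/D/b} → row (4,7) (4,7) (5,1) (5,1) (1,8) (3,2)
{Out/D/d} → row (4,7) (4,7) (5,1) (5,1) (4,0) (3,2)
{Out/D/c} → row (4,7) (4,7) (5,1) (5,1) (3,3) (3,2)
{Stay/C/b, Stay/C/d, Stay/C/c} → row (4,7) (4,7) (4,7) (4,7) (2,2) (2,2)
{Stay/D/b} → row (4,7) (4,7) (4,7) (4,7) (1,8) (3,2)
{Stay/D/d} → row (4,7) (4,7) (4,7) (4,7) (4,0) (3,2)
{Stay/D/c} → row (4,7) (4,7) (4,7) (4,7) (3,3) (3,2)
That's 12 distinct rows out of 18 strategies.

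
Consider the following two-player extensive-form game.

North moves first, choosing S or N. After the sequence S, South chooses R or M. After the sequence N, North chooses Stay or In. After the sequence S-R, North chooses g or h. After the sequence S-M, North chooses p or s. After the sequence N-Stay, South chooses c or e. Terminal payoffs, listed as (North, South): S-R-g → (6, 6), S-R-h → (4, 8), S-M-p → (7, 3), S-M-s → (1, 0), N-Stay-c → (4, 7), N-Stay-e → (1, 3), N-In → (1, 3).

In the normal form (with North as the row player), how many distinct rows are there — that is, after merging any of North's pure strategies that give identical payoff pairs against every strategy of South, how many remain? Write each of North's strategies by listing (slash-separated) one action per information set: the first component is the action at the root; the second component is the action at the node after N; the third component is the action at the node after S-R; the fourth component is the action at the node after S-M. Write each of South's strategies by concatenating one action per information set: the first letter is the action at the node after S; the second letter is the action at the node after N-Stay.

6

North has 16 pure strategies: S/Stay/g/p, S/Stay/g/s, S/Stay/h/p, S/Stay/h/s, S/In/g/p, S/In/g/s, S/In/h/p, S/In/h/s, N/Stay/g/p, N/Stay/g/s, N/Stay/h/p, N/Stay/h/s, N/In/g/p, N/In/g/s, N/In/h/p, N/In/h/s. Columns: Rc, Re, Mc, Me.
{S/Stay/g/p, S/In/g/p} → row (6,6) (6,6) (7,3) (7,3)
{S/Stay/g/s, S/In/g/s} → row (6,6) (6,6) (1,0) (1,0)
{S/Stay/h/p, S/In/h/p} → row (4,8) (4,8) (7,3) (7,3)
{S/Stay/h/s, S/In/h/s} → row (4,8) (4,8) (1,0) (1,0)
{N/Stay/g/p, N/Stay/g/s, N/Stay/h/p, N/Stay/h/s} → row (4,7) (1,3) (4,7) (1,3)
{N/In/g/p, N/In/g/s, N/In/h/p, N/In/h/s} → row (1,3) (1,3) (1,3) (1,3)
That's 6 distinct rows out of 16 strategies.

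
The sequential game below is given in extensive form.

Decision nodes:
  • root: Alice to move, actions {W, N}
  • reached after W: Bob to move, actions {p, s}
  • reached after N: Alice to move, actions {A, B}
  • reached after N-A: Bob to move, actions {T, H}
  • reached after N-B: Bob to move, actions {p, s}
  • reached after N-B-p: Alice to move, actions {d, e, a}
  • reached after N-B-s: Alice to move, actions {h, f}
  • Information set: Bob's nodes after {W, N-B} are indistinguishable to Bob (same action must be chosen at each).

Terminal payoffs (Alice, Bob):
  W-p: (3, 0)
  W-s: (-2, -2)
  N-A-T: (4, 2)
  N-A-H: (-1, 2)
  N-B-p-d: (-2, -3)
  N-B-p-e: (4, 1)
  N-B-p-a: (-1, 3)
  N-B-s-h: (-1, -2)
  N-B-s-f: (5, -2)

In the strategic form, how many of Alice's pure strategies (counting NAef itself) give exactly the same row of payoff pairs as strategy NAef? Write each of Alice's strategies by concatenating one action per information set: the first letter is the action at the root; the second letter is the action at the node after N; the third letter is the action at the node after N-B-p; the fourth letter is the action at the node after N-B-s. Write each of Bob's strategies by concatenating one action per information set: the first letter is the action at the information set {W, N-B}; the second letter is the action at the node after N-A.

Row for NAef (columns pT, pH, sT, sH): (4,2) (-1,2) (4,2) (-1,2).
Under NAef, Alice's choice at the node after N-B-p and at the node after N-B-s can never be reached regardless of what Bob does, so varying those choices leaves every outcome unchanged.
Holding the reachable choices fixed and varying the unreachable ones freely already gives 3 × 2 = 6 equivalent strategies.
No other strategy reproduces this row, so those 6 are the full class: NAdh, NAdf, NAeh, NAef, NAah, NAaf.

6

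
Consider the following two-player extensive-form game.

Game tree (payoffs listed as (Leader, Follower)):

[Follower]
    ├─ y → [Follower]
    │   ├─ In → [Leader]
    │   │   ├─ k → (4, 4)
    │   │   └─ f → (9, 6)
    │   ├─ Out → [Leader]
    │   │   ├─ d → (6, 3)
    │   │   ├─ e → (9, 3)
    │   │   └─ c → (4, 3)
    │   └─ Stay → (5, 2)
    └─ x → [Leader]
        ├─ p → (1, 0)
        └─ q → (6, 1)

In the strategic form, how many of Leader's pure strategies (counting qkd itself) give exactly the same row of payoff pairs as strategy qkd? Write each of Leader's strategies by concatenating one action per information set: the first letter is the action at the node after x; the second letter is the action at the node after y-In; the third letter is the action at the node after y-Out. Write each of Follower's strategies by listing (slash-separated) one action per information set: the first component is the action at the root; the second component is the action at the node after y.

Row for qkd (columns y/In, y/Out, y/Stay, x/In, x/Out, x/Stay): (4,4) (6,3) (5,2) (6,1) (6,1) (6,1).
Every one of Leader's information sets is on the play path for some reply by Follower when Leader follows qkd.
Changing the action at any of them therefore changes at least one column, so only qkd itself gives this row.

1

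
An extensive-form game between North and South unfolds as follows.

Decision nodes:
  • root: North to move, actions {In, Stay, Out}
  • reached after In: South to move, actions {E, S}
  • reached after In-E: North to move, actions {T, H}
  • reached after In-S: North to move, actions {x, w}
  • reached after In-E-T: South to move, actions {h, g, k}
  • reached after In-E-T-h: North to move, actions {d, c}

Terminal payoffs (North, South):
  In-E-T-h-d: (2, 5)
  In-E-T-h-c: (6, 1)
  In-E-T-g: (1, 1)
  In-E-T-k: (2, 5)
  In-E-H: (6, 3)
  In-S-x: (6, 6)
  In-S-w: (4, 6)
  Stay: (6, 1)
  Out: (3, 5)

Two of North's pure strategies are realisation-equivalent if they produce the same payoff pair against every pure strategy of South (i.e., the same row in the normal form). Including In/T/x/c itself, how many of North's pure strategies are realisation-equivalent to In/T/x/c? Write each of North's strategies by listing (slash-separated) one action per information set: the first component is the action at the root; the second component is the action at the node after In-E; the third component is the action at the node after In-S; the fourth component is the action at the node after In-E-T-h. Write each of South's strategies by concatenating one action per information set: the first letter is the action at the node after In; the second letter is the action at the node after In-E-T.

1

Row for In/T/x/c (columns Eh, Eg, Ek, Sh, Sg, Sk): (6,1) (1,1) (2,5) (6,6) (6,6) (6,6).
Every one of North's information sets is on the play path for some reply by South when North follows In/T/x/c.
Changing the action at any of them therefore changes at least one column, so only In/T/x/c itself gives this row.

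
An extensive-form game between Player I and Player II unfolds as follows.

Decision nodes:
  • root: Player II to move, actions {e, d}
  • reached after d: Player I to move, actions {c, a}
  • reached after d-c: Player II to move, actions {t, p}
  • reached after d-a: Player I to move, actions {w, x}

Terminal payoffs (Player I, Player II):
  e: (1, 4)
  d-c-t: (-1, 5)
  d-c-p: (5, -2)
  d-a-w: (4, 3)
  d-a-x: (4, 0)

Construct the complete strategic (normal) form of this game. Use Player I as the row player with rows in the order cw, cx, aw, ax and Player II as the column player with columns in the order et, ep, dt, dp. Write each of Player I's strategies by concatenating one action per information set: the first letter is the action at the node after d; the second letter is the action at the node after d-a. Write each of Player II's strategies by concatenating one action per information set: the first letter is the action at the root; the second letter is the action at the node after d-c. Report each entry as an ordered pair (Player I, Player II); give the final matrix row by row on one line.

cw: (1,4) (1,4) (-1,5) (5,-2) | cx: (1,4) (1,4) (-1,5) (5,-2) | aw: (1,4) (1,4) (4,3) (4,3) | ax: (1,4) (1,4) (4,0) (4,0)

Row cw: et→(1,4), ep→(1,4), dt→(-1,5), dp→(5,-2)
Row cx: et→(1,4), ep→(1,4), dt→(-1,5), dp→(5,-2)
Row aw: et→(1,4), ep→(1,4), dt→(4,3), dp→(4,3)
Row ax: et→(1,4), ep→(1,4), dt→(4,0), dp→(4,0)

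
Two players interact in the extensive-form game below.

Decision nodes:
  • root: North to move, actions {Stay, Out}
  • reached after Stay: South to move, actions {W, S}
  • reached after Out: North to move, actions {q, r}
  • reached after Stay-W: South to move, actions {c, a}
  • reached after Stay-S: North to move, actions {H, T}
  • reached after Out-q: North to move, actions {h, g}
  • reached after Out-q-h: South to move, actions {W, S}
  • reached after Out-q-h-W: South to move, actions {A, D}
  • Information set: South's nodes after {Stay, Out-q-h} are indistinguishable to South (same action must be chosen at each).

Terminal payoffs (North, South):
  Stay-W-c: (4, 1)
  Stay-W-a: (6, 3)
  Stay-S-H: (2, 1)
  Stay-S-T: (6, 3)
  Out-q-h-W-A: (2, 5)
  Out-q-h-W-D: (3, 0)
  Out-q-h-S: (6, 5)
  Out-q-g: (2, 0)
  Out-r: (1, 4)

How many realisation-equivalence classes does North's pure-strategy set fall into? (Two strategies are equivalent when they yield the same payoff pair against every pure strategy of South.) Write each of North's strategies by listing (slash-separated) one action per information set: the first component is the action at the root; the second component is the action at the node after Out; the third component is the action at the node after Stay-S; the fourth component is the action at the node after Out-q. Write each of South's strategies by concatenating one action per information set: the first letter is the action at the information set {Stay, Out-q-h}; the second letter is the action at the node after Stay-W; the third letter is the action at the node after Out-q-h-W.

5

North has 16 pure strategies: Stay/q/H/h, Stay/q/H/g, Stay/q/T/h, Stay/q/T/g, Stay/r/H/h, Stay/r/H/g, Stay/r/T/h, Stay/r/T/g, Out/q/H/h, Out/q/H/g, Out/q/T/h, Out/q/T/g, Out/r/H/h, Out/r/H/g, Out/r/T/h, Out/r/T/g. Columns: WcA, WcD, WaA, WaD, ScA, ScD, SaA, SaD.
{Stay/q/H/h, Stay/q/H/g, Stay/r/H/h, Stay/r/H/g} → row (4,1) (4,1) (6,3) (6,3) (2,1) (2,1) (2,1) (2,1)
{Stay/q/T/h, Stay/q/T/g, Stay/r/T/h, Stay/r/T/g} → row (4,1) (4,1) (6,3) (6,3) (6,3) (6,3) (6,3) (6,3)
{Out/q/H/h, Out/q/T/h} → row (2,5) (3,0) (2,5) (3,0) (6,5) (6,5) (6,5) (6,5)
{Out/q/H/g, Out/q/T/g} → row (2,0) (2,0) (2,0) (2,0) (2,0) (2,0) (2,0) (2,0)
{Out/r/H/h, Out/r/H/g, Out/r/T/h, Out/r/T/g} → row (1,4) (1,4) (1,4) (1,4) (1,4) (1,4) (1,4) (1,4)
That's 5 distinct rows out of 16 strategies.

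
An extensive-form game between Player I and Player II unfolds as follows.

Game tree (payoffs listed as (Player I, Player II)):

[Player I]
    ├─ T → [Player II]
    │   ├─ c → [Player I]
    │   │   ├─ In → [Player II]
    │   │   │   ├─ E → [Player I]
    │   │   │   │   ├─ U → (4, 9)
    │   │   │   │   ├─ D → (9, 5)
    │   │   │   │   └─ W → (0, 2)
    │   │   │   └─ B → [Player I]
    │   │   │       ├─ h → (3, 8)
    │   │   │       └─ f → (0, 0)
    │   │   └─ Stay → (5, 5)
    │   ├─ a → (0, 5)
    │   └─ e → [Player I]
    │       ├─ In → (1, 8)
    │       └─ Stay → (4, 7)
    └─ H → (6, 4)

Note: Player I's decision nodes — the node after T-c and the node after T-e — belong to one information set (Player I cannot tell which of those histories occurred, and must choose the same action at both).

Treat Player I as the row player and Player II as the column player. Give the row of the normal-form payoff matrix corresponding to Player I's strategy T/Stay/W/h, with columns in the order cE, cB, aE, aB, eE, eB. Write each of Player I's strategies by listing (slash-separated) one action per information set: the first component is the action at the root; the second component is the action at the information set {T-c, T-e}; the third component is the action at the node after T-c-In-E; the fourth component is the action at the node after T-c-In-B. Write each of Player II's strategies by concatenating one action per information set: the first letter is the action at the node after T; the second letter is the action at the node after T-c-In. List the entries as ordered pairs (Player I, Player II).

vs cE: Player I plays T → Player II plays c at [T] → Player I plays Stay at [T-c] → (5, 5)
vs cB: Player I plays T → Player II plays c at [T] → Player I plays Stay at [T-c] → (5, 5)
vs aE: Player I plays T → Player II plays a at [T] → (0, 5)
vs aB: Player I plays T → Player II plays a at [T] → (0, 5)
vs eE: Player I plays T → Player II plays e at [T] → Player I plays Stay at [T-e] → (4, 7)
vs eB: Player I plays T → Player II plays e at [T] → Player I plays Stay at [T-e] → (4, 7)

(5,5) (5,5) (0,5) (0,5) (4,7) (4,7)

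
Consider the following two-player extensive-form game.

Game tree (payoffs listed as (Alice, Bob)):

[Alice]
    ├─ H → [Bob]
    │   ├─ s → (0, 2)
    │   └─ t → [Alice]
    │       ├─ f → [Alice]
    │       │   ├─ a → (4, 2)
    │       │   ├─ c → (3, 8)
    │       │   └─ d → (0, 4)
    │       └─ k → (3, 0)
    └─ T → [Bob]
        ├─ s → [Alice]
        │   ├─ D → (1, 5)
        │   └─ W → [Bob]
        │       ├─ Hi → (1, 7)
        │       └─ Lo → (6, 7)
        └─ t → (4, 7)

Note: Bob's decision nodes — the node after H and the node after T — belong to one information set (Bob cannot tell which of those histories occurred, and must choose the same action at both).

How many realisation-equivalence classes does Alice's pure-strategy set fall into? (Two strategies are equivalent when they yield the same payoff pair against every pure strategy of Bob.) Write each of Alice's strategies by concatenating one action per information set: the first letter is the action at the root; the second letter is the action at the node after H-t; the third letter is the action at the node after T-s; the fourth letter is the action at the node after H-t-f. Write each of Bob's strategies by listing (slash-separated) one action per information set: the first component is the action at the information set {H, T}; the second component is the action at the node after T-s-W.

Alice has 24 pure strategies: HfDa, HfDc, HfDd, HfWa, HfWc, HfWd, HkDa, HkDc, HkDd, HkWa, HkWc, HkWd, TfDa, TfDc, TfDd, TfWa, TfWc, TfWd, TkDa, TkDc, TkDd, TkWa, TkWc, TkWd. Columns: s/Hi, s/Lo, t/Hi, t/Lo.
{HfDa, HfWa} → row (0,2) (0,2) (4,2) (4,2)
{HfDc, HfWc} → row (0,2) (0,2) (3,8) (3,8)
{HfDd, HfWd} → row (0,2) (0,2) (0,4) (0,4)
{HkDa, HkDc, HkDd, HkWa, HkWc, HkWd} → row (0,2) (0,2) (3,0) (3,0)
{TfDa, TfDc, TfDd, TkDa, TkDc, TkDd} → row (1,5) (1,5) (4,7) (4,7)
{TfWa, TfWc, TfWd, TkWa, TkWc, TkWd} → row (1,7) (6,7) (4,7) (4,7)
That's 6 distinct rows out of 24 strategies.

6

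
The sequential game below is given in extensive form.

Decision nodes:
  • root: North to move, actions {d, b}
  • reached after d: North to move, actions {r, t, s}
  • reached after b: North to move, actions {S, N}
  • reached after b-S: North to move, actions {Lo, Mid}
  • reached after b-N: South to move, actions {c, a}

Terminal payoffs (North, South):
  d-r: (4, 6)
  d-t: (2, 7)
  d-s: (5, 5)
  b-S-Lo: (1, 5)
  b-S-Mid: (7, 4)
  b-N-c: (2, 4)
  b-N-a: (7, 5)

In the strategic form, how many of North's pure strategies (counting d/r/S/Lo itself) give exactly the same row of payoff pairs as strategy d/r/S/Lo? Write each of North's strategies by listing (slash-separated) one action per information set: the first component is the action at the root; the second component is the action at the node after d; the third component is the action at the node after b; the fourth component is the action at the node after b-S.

4

Row for d/r/S/Lo (columns c, a): (4,6) (4,6).
Under d/r/S/Lo, North's choice at the node after b and at the node after b-S can never be reached regardless of what South does, so varying those choices leaves every outcome unchanged.
Holding the reachable choices fixed and varying the unreachable ones freely already gives 2 × 2 = 4 equivalent strategies.
No other strategy reproduces this row, so those 4 are the full class: d/r/S/Lo, d/r/S/Mid, d/r/N/Lo, d/r/N/Mid.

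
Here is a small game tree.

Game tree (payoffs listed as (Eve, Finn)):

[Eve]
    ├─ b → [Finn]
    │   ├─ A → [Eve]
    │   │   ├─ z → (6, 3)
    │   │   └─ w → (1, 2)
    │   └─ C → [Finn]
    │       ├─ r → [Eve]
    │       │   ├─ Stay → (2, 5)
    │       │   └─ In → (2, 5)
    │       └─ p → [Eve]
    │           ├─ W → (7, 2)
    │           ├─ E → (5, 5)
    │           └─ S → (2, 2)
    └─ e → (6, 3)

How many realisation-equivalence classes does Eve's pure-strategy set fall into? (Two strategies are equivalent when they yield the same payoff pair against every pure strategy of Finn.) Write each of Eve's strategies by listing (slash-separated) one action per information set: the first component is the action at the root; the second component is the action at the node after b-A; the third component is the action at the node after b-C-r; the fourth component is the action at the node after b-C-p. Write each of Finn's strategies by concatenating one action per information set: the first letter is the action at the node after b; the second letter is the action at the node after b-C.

Eve has 24 pure strategies: b/z/Stay/W, b/z/Stay/E, b/z/Stay/S, b/z/In/W, b/z/In/E, b/z/In/S, b/w/Stay/W, b/w/Stay/E, b/w/Stay/S, b/w/In/W, b/w/In/E, b/w/In/S, e/z/Stay/W, e/z/Stay/E, e/z/Stay/S, e/z/In/W, e/z/In/E, e/z/In/S, e/w/Stay/W, e/w/Stay/E, e/w/Stay/S, e/w/In/W, e/w/In/E, e/w/In/S. Columns: Ar, Ap, Cr, Cp.
{b/z/Stay/W, b/z/In/W} → row (6,3) (6,3) (2,5) (7,2)
{b/z/Stay/E, b/z/In/E} → row (6,3) (6,3) (2,5) (5,5)
{b/z/Stay/S, b/z/In/S} → row (6,3) (6,3) (2,5) (2,2)
{b/w/Stay/W, b/w/In/W} → row (1,2) (1,2) (2,5) (7,2)
{b/w/Stay/E, b/w/In/E} → row (1,2) (1,2) (2,5) (5,5)
{b/w/Stay/S, b/w/In/S} → row (1,2) (1,2) (2,5) (2,2)
{e/z/Stay/W, e/z/Stay/E, e/z/Stay/S, e/z/In/W, e/z/In/E, e/z/In/S, e/w/Stay/W, e/w/Stay/E, e/w/Stay/S, e/w/In/W, e/w/In/E, e/w/In/S} → row (6,3) (6,3) (6,3) (6,3)
That's 7 distinct rows out of 24 strategies.

7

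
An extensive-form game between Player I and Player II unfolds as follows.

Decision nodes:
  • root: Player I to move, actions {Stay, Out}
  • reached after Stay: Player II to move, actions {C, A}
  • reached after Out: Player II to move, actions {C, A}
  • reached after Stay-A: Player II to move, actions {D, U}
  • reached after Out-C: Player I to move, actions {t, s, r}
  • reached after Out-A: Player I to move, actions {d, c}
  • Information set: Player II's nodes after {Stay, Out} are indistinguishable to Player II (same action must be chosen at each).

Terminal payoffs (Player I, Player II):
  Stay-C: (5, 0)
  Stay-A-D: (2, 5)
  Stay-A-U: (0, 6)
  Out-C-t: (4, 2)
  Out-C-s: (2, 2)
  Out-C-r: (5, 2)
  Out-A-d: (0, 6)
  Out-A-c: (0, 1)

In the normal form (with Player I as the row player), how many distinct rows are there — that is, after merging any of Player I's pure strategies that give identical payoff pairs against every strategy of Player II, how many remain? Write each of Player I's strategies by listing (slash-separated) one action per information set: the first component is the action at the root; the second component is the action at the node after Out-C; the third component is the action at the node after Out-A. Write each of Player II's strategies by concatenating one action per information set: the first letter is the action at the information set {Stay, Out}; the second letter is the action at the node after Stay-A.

7

Player I has 12 pure strategies: Stay/t/d, Stay/t/c, Stay/s/d, Stay/s/c, Stay/r/d, Stay/r/c, Out/t/d, Out/t/c, Out/s/d, Out/s/c, Out/r/d, Out/r/c. Columns: CD, CU, AD, AU.
{Stay/t/d, Stay/t/c, Stay/s/d, Stay/s/c, Stay/r/d, Stay/r/c} → row (5,0) (5,0) (2,5) (0,6)
{Out/t/d} → row (4,2) (4,2) (0,6) (0,6)
{Out/t/c} → row (4,2) (4,2) (0,1) (0,1)
{Out/s/d} → row (2,2) (2,2) (0,6) (0,6)
{Out/s/c} → row (2,2) (2,2) (0,1) (0,1)
{Out/r/d} → row (5,2) (5,2) (0,6) (0,6)
{Out/r/c} → row (5,2) (5,2) (0,1) (0,1)
That's 7 distinct rows out of 12 strategies.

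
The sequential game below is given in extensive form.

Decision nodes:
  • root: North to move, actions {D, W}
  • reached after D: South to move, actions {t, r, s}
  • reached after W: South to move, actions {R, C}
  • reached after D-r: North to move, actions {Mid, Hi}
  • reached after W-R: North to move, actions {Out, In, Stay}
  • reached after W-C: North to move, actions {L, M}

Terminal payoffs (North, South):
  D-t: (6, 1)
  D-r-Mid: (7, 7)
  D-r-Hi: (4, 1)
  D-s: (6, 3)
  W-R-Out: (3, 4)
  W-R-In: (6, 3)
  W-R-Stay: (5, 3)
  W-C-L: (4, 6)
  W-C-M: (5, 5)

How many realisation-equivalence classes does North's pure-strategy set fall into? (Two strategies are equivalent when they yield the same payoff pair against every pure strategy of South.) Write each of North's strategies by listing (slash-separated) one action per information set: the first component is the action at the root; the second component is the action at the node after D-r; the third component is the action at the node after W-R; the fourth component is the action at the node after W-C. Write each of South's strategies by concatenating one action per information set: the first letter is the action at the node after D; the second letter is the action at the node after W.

8

North has 24 pure strategies: D/Mid/Out/L, D/Mid/Out/M, D/Mid/In/L, D/Mid/In/M, D/Mid/Stay/L, D/Mid/Stay/M, D/Hi/Out/L, D/Hi/Out/M, D/Hi/In/L, D/Hi/In/M, D/Hi/Stay/L, D/Hi/Stay/M, W/Mid/Out/L, W/Mid/Out/M, W/Mid/In/L, W/Mid/In/M, W/Mid/Stay/L, W/Mid/Stay/M, W/Hi/Out/L, W/Hi/Out/M, W/Hi/In/L, W/Hi/In/M, W/Hi/Stay/L, W/Hi/Stay/M. Columns: tR, tC, rR, rC, sR, sC.
{D/Mid/Out/L, D/Mid/Out/M, D/Mid/In/L, D/Mid/In/M, D/Mid/Stay/L, D/Mid/Stay/M} → row (6,1) (6,1) (7,7) (7,7) (6,3) (6,3)
{D/Hi/Out/L, D/Hi/Out/M, D/Hi/In/L, D/Hi/In/M, D/Hi/Stay/L, D/Hi/Stay/M} → row (6,1) (6,1) (4,1) (4,1) (6,3) (6,3)
{W/Mid/Out/L, W/Hi/Out/L} → row (3,4) (4,6) (3,4) (4,6) (3,4) (4,6)
{W/Mid/Out/M, W/Hi/Out/M} → row (3,4) (5,5) (3,4) (5,5) (3,4) (5,5)
{W/Mid/In/L, W/Hi/In/L} → row (6,3) (4,6) (6,3) (4,6) (6,3) (4,6)
{W/Mid/In/M, W/Hi/In/M} → row (6,3) (5,5) (6,3) (5,5) (6,3) (5,5)
{W/Mid/Stay/L, W/Hi/Stay/L} → row (5,3) (4,6) (5,3) (4,6) (5,3) (4,6)
{W/Mid/Stay/M, W/Hi/Stay/M} → row (5,3) (5,5) (5,3) (5,5) (5,3) (5,5)
That's 8 distinct rows out of 24 strategies.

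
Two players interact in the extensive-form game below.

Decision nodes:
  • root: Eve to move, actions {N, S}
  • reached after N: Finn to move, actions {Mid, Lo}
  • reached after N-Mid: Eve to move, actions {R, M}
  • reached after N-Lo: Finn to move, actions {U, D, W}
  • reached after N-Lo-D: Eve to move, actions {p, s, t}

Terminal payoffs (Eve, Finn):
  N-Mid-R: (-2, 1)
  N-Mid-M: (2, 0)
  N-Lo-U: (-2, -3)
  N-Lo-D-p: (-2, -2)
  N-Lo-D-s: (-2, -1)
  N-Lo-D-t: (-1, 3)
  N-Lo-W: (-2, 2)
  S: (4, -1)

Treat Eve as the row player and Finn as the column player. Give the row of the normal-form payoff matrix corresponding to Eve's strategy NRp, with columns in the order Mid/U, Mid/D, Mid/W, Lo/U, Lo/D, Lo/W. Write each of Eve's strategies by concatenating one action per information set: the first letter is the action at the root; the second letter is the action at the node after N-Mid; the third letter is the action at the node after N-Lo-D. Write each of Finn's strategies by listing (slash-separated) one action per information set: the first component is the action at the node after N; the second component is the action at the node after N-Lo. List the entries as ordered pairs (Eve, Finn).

(-2,1) (-2,1) (-2,1) (-2,-3) (-2,-2) (-2,2)

vs Mid/U: Eve plays N → Finn plays Mid at [N] → Eve plays R at [N-Mid] → (-2, 1)
vs Mid/D: Eve plays N → Finn plays Mid at [N] → Eve plays R at [N-Mid] → (-2, 1)
vs Mid/W: Eve plays N → Finn plays Mid at [N] → Eve plays R at [N-Mid] → (-2, 1)
vs Lo/U: Eve plays N → Finn plays Lo at [N] → Finn plays U at [N-Lo] → (-2, -3)
vs Lo/D: Eve plays N → Finn plays Lo at [N] → Finn plays D at [N-Lo] → Eve plays p at [N-Lo-D] → (-2, -2)
vs Lo/W: Eve plays N → Finn plays Lo at [N] → Finn plays W at [N-Lo] → (-2, 2)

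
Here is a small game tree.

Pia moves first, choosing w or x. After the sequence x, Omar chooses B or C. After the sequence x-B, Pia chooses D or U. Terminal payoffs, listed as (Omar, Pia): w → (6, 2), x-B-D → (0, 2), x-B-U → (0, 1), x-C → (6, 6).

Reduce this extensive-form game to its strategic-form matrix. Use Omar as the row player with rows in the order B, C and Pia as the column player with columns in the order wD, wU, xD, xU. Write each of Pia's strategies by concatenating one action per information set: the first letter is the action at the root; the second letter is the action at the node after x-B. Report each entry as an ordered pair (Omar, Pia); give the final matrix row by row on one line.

Row B: wD→(6,2), wU→(6,2), xD→(0,2), xU→(0,1)
Row C: wD→(6,2), wU→(6,2), xD→(6,6), xU→(6,6)

B: (6,2) (6,2) (0,2) (0,1) | C: (6,2) (6,2) (6,6) (6,6)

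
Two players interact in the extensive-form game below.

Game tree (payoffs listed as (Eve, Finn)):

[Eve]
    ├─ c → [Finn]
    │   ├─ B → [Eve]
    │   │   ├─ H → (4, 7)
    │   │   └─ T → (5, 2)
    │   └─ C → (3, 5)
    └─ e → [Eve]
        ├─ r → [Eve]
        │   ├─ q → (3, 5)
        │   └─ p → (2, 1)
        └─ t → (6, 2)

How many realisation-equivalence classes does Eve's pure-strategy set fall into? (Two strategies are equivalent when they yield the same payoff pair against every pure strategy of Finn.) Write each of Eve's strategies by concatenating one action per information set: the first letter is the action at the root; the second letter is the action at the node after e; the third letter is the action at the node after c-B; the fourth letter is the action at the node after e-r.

5

Eve has 16 pure strategies: crHq, crHp, crTq, crTp, ctHq, ctHp, ctTq, ctTp, erHq, erHp, erTq, erTp, etHq, etHp, etTq, etTp. Columns: B, C.
{crHq, crHp, ctHq, ctHp} → row (4,7) (3,5)
{crTq, crTp, ctTq, ctTp} → row (5,2) (3,5)
{erHq, erTq} → row (3,5) (3,5)
{erHp, erTp} → row (2,1) (2,1)
{etHq, etHp, etTq, etTp} → row (6,2) (6,2)
That's 5 distinct rows out of 16 strategies.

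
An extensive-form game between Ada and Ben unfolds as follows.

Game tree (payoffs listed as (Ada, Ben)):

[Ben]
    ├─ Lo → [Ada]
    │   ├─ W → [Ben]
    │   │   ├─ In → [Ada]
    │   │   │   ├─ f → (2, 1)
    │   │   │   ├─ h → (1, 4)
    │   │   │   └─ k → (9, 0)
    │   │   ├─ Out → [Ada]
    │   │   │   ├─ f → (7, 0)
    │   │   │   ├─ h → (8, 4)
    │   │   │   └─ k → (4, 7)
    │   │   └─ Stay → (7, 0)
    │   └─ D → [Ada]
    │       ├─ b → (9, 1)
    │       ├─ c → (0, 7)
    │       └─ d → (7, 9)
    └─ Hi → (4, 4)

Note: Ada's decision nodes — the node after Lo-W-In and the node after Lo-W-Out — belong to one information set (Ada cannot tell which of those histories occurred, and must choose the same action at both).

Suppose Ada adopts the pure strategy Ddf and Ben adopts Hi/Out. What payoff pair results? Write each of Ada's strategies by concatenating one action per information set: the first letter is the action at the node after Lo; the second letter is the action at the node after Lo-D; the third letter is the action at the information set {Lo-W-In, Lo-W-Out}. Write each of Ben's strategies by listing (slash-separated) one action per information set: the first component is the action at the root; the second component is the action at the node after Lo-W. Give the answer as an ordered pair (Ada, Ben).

Trace the play path from the root:
  Ben plays Hi
→ terminal payoff (4, 4).
(Ada's choice at the node after Lo is never reached on this path, so it doesn't affect the outcome.)

(4, 4)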